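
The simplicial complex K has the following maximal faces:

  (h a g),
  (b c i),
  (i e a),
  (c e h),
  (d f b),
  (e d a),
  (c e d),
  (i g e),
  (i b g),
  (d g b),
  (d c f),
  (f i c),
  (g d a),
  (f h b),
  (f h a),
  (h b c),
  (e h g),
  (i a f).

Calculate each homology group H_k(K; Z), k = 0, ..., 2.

H_0 ≅ Z,  H_1 ≅ Z ⊕ Z/2Z,  H_2 = 0.

Order the vertices as a < b < c < d < e < f < g < h < i. Listing each simplex with vertices in this order, K has dimension 2 with simplices:

  0-simplices (9): a, b, c, d, e, f, g, h, i
  1-simplices (27): ad, ae, af, ag, ah, ai, bc, bd, bf, bg, bh, bi, cd, ce, cf, ch, ci, de, df, dg, eg, eh, ei, fh, fi, gh, gi
  2-simplices (18): ade, adg, aei, afh, afi, agh, bch, bci, bdf, bdg, bfh, bgi, cde, cdf, ceh, cfi, egh, egi

Hence C_0 ≅ Z^9, C_1 ≅ Z^27, C_2 ≅ Z^18.

Boundary ∂_1: C_1 → C_0 maps an edge to its endpoints' difference, ∂[p,q] = q − p. For instance
  ∂eh = h − e.
This gives a 9×27 integer matrix of rank 8; reducing to Smith normal form yields diagonal entries (1,1,1,1,1,1,1,1).

Boundary ∂_2: C_2 → C_1 acts by ∂[p,q,r] = [q,r] − [p,r] + [p,q]. For instance
  ∂ceh = eh − ch + ce,
  ∂agh = gh − ah + ag.
As a 27×18 matrix over Z this has rank 18, with invariant factors (1,1,1,1,1,1,1,1,1,1,1,1,1,1,1,1,1,2).

Now H_k = ker ∂_k / im ∂_{k+1}, so:

  H_0: rank C_0 − rank ∂_1 = 9 − 8 = 1, and the invariant factors of ∂_1 are all 1, so H_0 = Z.
  H_1: rank ker ∂_1 − rank ∂_2 = (27 − 8) − 18 = 1, and ∂_2 has invariant factor 2 > 1, so H_1 = Z ⊕ Z/2Z.
  H_2: rank ker ∂_2 − rank ∂_3 = (18 − 18) − 0 = 0, and there is no ∂_3, so H_2 = 0.

(K is a triangulation of the Klein bottle.)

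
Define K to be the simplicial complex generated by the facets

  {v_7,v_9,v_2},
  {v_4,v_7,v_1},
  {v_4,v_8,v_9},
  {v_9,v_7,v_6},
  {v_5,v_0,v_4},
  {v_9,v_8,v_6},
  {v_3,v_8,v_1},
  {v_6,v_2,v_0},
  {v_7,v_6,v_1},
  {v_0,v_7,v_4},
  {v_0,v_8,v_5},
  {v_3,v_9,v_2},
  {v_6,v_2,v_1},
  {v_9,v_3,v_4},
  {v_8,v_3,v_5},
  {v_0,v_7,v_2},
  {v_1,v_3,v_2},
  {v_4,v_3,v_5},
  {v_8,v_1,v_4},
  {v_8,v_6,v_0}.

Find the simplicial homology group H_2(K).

H_2 ≅ 0.

Take the total order v_0 < v_1 < v_2 < v_3 < v_4 < v_5 < v_6 < v_7 < v_8 < v_9 on the vertex set. Then K (dimension 2) consists of the simplices:

  0-simplices (10): [v_0], [v_1], [v_2], [v_3], [v_4], [v_5], [v_6], [v_7], [v_8], [v_9]
  1-simplices (30): (30 of them)
  2-simplices (20): (20 of them)

so the chain groups are C_0 ≅ Z^10, C_1 ≅ Z^30, C_2 ≅ Z^20.

Boundary ∂_1: C_1 → C_0 maps an edge to its endpoints' difference, ∂[p,q] = q − p. For instance
  ∂[v_6,v_9] = [v_9] − [v_6].
As a 10×30 matrix over Z this has rank 9, with invariant factors (1,1,1,1,1,1,1,1,1).

Boundary ∂_2: C_2 → C_1 maps a triangle to the signed sum of its edges. For instance
  ∂[v_1,v_4,v_7] = [v_4,v_7] − [v_1,v_7] + [v_1,v_4],
  ∂[v_2,v_3,v_9] = [v_3,v_9] − [v_2,v_9] + [v_2,v_3].
The 30×20 boundary matrix has rank 20 and Smith normal form diag(1,1,1,1,1,1,1,1,1,1,1,1,1,1,1,1,1,1,1,2).

Reading off H_k = ker ∂_k / im ∂_{k+1}:

  H_2: rank ker ∂_2 − rank ∂_3 = (20 − 20) − 0 = 0, and there is no ∂_3, so H_2 = 0.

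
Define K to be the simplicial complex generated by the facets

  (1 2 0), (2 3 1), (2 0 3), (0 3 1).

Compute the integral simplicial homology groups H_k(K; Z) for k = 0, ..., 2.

Take the total order 0 < 1 < 2 < 3 on the vertex set. Then K (dimension 2) consists of the simplices:

  0-simplices (4): [0], [1], [2], [3]
  1-simplices (6): [0,1], [0,2], [0,3], [1,2], [1,3], [2,3]
  2-simplices (4): [0,1,2], [0,1,3], [0,2,3], [1,2,3]

Hence C_0 ≅ Z^4, C_1 ≅ Z^6, C_2 ≅ Z^4.

∂_1: C_1 → C_0 maps an edge to its endpoints' difference, ∂[p,q] = q − p. For instance
  ∂[0,3] = [3] − [0].
The 4×6 boundary matrix has rank 3 and Smith normal form diag(1,1,1).

∂_2: C_2 → C_1 sends each 2-simplex [p,q,r] to [q,r] − [p,r] + [p,q]. For instance
  ∂[0,1,3] = [1,3] − [0,3] + [0,1],
  ∂[0,2,3] = [2,3] − [0,3] + [0,2].
The 6×4 boundary matrix has rank 3 and Smith normal form diag(1,1,1).

From H_k ≅ ker(∂_k) / im(∂_{k+1}) we obtain:

  H_0: rank C_0 − rank ∂_1 = 4 − 3 = 1, and the invariant factors of ∂_1 are all 1, so H_0 ≅ Z.
  H_1: rank ker ∂_1 − rank ∂_2 = (6 − 3) − 3 = 0, and the invariant factors of ∂_2 are all 1, so H_1 ≅ 0.
  H_2: rank ker ∂_2 − rank ∂_3 = (4 − 3) − 0 = 1, and there is no ∂_3, so H_2 ≅ Z.

H_0 ≅ Z,  H_1 = 0,  H_2 ≅ Z.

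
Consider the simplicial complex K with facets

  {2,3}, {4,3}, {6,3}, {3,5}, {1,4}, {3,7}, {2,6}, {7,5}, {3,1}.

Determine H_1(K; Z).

We work with the vertex ordering 1 < 2 < 3 < 4 < 5 < 6 < 7. The simplices of K, each written with vertices in increasing order, are:

  0-simplices (7): [1], [2], [3], [4], [5], [6], [7]
  1-simplices (9): [1,3], [1,4], [2,3], [2,6], [3,4], [3,5], [3,6], [3,7], [5,7]

giving chain groups C_0 ≅ Z^7, C_1 ≅ Z^9.

The boundary map ∂_1: C_1 → C_0 maps an edge to its endpoints' difference, ∂[p,q] = q − p.
The resulting 7×9 matrix has rank 6, and its Smith normal form has invariant factors (1,1,1,1,1,1).

Now H_k = ker ∂_k / im ∂_{k+1}, so:

  H_1: rank ker ∂_1 − rank ∂_2 = (9 − 6) − 0 = 3, and there is no ∂_2, so H_1 = Z^3.

(K is a triangulation of a wedge of 3 circles.)

H_1 ≅ Z^3.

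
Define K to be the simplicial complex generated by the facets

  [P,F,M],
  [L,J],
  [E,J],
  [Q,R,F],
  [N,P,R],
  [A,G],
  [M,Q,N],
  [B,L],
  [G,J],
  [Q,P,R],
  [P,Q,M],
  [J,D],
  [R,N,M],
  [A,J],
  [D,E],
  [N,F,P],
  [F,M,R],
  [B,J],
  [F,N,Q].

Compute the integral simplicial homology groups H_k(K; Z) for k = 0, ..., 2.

Fix the vertex order A < B < D < E < F < G < J < L < M < N < P < Q < R and write every simplex with vertices in increasing order. Then dim K = 2 and the simplices of K are:

  0-simplices (13): A, B, D, E, F, G, J, L, M, N, P, Q, R
  1-simplices (24): AG, AJ, BJ, BL, DE, DJ, EJ, FM, FN, FP, FQ, FR, GJ, JL, MN, MP, MQ, MR, NP, NQ, NR, PQ, PR, QR
  2-simplices (10): FMP, FMR, FNP, FNQ, FQR, MNQ, MNR, MPQ, NPR, PQR

Hence C_0 ≅ Z^13, C_1 ≅ Z^24, C_2 ≅ Z^10.

Boundary ∂_1: C_1 → C_0 maps an edge to its endpoints' difference, ∂[p,q] = q − p.
The resulting 13×24 matrix has rank 11, and its Smith normal form has invariant factors (1,1,1,1,1,1,1,1,1,1,1).

Boundary ∂_2: C_2 → C_1 sends each 2-simplex [p,q,r] to [q,r] − [p,r] + [p,q]. For instance
  ∂FQR = QR − FR + FQ,
  ∂FNQ = NQ − FQ + FN.
The resulting 24×10 matrix has rank 10, and its Smith normal form has invariant factors (1,1,1,1,1,1,1,1,1,2).

Computing H_k = (kernel of ∂_k) / (image of ∂_{k+1}):

  H_0: rank C_0 − rank ∂_1 = 13 − 11 = 2, and the invariant factors of ∂_1 are all 1, so H_0 ≅ Z^2.
  H_1: rank ker ∂_1 − rank ∂_2 = (24 − 11) − 10 = 3, and ∂_2 has invariant factor 2 > 1, so H_1 ≅ Z^3 ⊕ Z/2.
  H_2: rank ker ∂_2 − rank ∂_3 = (10 − 10) − 0 = 0, and there is no ∂_3, so H_2 ≅ 0.

H_0 ≅ Z^2,  H_1 ≅ Z^3 ⊕ Z/2,  H_2 = 0.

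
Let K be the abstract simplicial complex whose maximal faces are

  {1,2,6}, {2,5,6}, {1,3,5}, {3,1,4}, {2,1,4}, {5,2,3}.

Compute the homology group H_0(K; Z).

H_0 ≅ Z.

We work with the vertex ordering 1 < 2 < 3 < 4 < 5 < 6. The simplices of K, each written with vertices in increasing order, are:

  0-simplices (6): [1], [2], [3], [4], [5], [6]
  1-simplices (12): [1,2], [1,3], [1,4], [1,5], [1,6], [2,3], [2,4], [2,5], [2,6], [3,4], [3,5], [5,6]
  2-simplices (6): [1,2,4], [1,2,6], [1,3,4], [1,3,5], [2,3,5], [2,5,6]

Hence C_0 ≅ Z^6, C_1 ≅ Z^12, C_2 ≅ Z^6.

∂_1: C_1 → C_0 sends each edge [p,q] (with p < q) to q − p.
This gives a 6×12 integer matrix of rank 5; reducing to Smith normal form yields diagonal entries (1,1,1,1,1).

Boundary ∂_2: C_2 → C_1 maps a triangle to the signed sum of its edges. For instance
  ∂[1,3,4] = [3,4] − [1,4] + [1,3],
  ∂[2,5,6] = [5,6] − [2,6] + [2,5].
The 12×6 boundary matrix has rank 6 and Smith normal form diag(1,1,1,1,1,1).

Reading off H_k = ker ∂_k / im ∂_{k+1}:

  H_0: rank C_0 − rank ∂_1 = 6 − 5 = 1, and the invariant factors of ∂_1 are all 1, so H_0 = Z.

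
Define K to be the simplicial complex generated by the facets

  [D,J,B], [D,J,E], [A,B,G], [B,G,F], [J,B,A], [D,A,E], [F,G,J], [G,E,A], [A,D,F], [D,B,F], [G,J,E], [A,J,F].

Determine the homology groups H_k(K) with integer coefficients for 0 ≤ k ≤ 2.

Order the vertices as A < B < D < E < F < G < J. Listing each simplex with vertices in this order, K has dimension 2 with simplices:

  0-simplices (7): A, B, D, E, F, G, J
  1-simplices (18): AB, AD, AE, AF, AG, AJ, BD, BF, BG, BJ, DE, DF, DJ, EG, EJ, FG, FJ, GJ
  2-simplices (12): ABG, ABJ, ADE, ADF, AEG, AFJ, BDF, BDJ, BFG, DEJ, EGJ, FGJ

giving chain groups C_0 ≅ Z^7, C_1 ≅ Z^18, C_2 ≅ Z^12.

∂_1: C_1 → C_0 maps an edge to its endpoints' difference, ∂[p,q] = q − p. For instance
  ∂DF = F − D.
The resulting 7×18 matrix has rank 6, and its Smith normal form has invariant factors (1,1,1,1,1,1).

∂_2: C_2 → C_1 acts by ∂[p,q,r] = [q,r] − [p,r] + [p,q]. For instance
  ∂ABG = BG − AG + AB,
  ∂ABJ = BJ − AJ + AB.
This gives a 18×12 integer matrix of rank 12; reducing to Smith normal form yields diagonal entries (1,1,1,1,1,1,1,1,1,1,1,2).

Reading off H_k = ker ∂_k / im ∂_{k+1}:

  H_0: rank C_0 − rank ∂_1 = 7 − 6 = 1, and the invariant factors of ∂_1 are all 1, so H_0 = Z.
  H_1: rank ker ∂_1 − rank ∂_2 = (18 − 6) − 12 = 0, and ∂_2 has invariant factor 2 > 1, so H_1 = Z/2.
  H_2: rank ker ∂_2 − rank ∂_3 = (12 − 12) − 0 = 0, and there is no ∂_3, so H_2 = 0.

As a check, the Euler characteristic is 7 − 18 + 12 = 1, which agrees with 1 − 0 + 0 = 1.

H_0 = Z,  H_1 = Z/2,  H_2 = 0.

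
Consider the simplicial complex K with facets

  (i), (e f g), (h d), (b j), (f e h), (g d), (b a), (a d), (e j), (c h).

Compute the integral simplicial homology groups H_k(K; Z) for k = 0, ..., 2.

Fix the vertex order a < b < c < d < e < f < g < h < i < j and write every simplex with vertices in increasing order. Then dim K = 2 and the simplices of K are:

  0-simplices (10): a, b, c, d, e, f, g, h, i, j
  1-simplices (12): ab, ad, bj, ch, dg, dh, ef, eg, eh, ej, fg, fh
  2-simplices (2): efg, efh

giving chain groups C_0 ≅ Z^10, C_1 ≅ Z^12, C_2 ≅ Z^2.

∂_1: C_1 → C_0 maps an edge to its endpoints' difference, ∂[p,q] = q − p. For instance
  ∂fh = h − f.
The resulting 10×12 matrix has rank 8, and its Smith normal form has invariant factors (1,1,1,1,1,1,1,1).

The boundary map ∂_2: C_2 → C_1 maps a triangle to the signed sum of its edges. For instance
  ∂efg = fg − eg + ef,
  ∂efh = fh − eh + ef.
The 12×2 boundary matrix has rank 2 and Smith normal form diag(1,1).

Computing H_k = (kernel of ∂_k) / (image of ∂_{k+1}):

  H_0: rank C_0 − rank ∂_1 = 10 − 8 = 2, and the invariant factors of ∂_1 are all 1, so H_0 = Z^2.
  H_1: rank ker ∂_1 − rank ∂_2 = (12 − 8) − 2 = 2, and the invariant factors of ∂_2 are all 1, so H_1 = Z^2.
  H_2: rank ker ∂_2 − rank ∂_3 = (2 − 2) − 0 = 0, and there is no ∂_3, so H_2 = 0.

H_0 ≅ Z^2,  H_1 ≅ Z^2,  H_2 = 0.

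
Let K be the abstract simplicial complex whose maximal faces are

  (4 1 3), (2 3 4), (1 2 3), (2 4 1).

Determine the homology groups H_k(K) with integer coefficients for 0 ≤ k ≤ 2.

H_0 = Z,  H_1 = 0,  H_2 = Z.

K has 4 vertices, 6 edges, 4 triangles.
rank ∂_0 = 0, rank ∂_1 = 3 ⇒ b_0 = 4 − 0 − 3 = 1; all invariant factors of ∂_1 are 1 so no torsion. So H_0 ≅ Z.
rank ∂_1 = 3, rank ∂_2 = 3 ⇒ b_1 = 6 − 3 − 3 = 0; all invariant factors of ∂_2 are 1 so no torsion. So H_1 ≅ 0.
rank ∂_2 = 3, rank ∂_3 = 0 ⇒ b_2 = 4 − 3 − 0 = 1. So H_2 ≅ Z.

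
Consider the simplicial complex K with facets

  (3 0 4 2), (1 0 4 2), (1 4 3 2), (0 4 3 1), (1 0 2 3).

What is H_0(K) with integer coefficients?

H_0 = Z.

Fix the vertex order 0 < 1 < 2 < 3 < 4 and write every simplex with vertices in increasing order. Then dim K = 3 and the simplices of K are:

  0-simplices (5): [0], [1], [2], [3], [4]
  1-simplices (10): [0,1], [0,2], [0,3], [0,4], [1,2], [1,3], [1,4], [2,3], [2,4], [3,4]
  2-simplices (10): [0,1,2], [0,1,3], [0,1,4], [0,2,3], [0,2,4], [0,3,4], [1,2,3], [1,2,4], [1,3,4], [2,3,4]
  3-simplices (5): [0,1,2,3], [0,1,2,4], [0,1,3,4], [0,2,3,4], [1,2,3,4]

Hence C_0 ≅ Z^5, C_1 ≅ Z^10, C_2 ≅ Z^10, C_3 ≅ Z^5.

Boundary ∂_1: C_1 → C_0 sends each edge [p,q] (with p < q) to q − p. For instance
  ∂[0,2] = [2] − [0].
This gives a 5×10 integer matrix of rank 4; reducing to Smith normal form yields diagonal entries (1,1,1,1).

∂_2: C_2 → C_1 acts by ∂[p,q,r] = [q,r] − [p,r] + [p,q]. For instance
  ∂[0,2,4] = [2,4] − [0,4] + [0,2],
  ∂[0,1,4] = [1,4] − [0,4] + [0,1].
The resulting 10×10 matrix has rank 6, and its Smith normal form has invariant factors (1,1,1,1,1,1).

Boundary ∂_3: C_3 → C_2 sends each 3-simplex σ to the alternating sum Σ_i (−1)^i (σ with its i-th vertex removed). For instance
  ∂[1,2,3,4] = [2,3,4] − [1,3,4] + [1,2,4] − [1,2,3],
  ∂[0,1,2,3] = [1,2,3] − [0,2,3] + [0,1,3] − [0,1,2].
This gives a 10×5 integer matrix of rank 4; reducing to Smith normal form yields diagonal entries (1,1,1,1).

Computing H_k = (kernel of ∂_k) / (image of ∂_{k+1}):

  H_0: rank C_0 − rank ∂_1 = 5 − 4 = 1, and the invariant factors of ∂_1 are all 1, so H_0 ≅ Z.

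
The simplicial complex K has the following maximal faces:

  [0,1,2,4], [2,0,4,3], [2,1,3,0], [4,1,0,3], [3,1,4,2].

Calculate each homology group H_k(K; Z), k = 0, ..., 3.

H_0 ≅ Z,  H_1 = 0,  H_2 = 0,  H_3 ≅ Z.

K has 5 vertices, 10 edges, 10 triangles, 5 3-simplices.
rank ∂_0 = 0, rank ∂_1 = 4 ⇒ b_0 = 5 − 0 − 4 = 1; all invariant factors of ∂_1 are 1 so no torsion. So H_0 ≅ Z.
rank ∂_1 = 4, rank ∂_2 = 6 ⇒ b_1 = 10 − 4 − 6 = 0; all invariant factors of ∂_2 are 1 so no torsion. So H_1 ≅ 0.
rank ∂_2 = 6, rank ∂_3 = 4 ⇒ b_2 = 10 − 6 − 4 = 0; all invariant factors of ∂_3 are 1 so no torsion. So H_2 ≅ 0.
rank ∂_3 = 4, rank ∂_4 = 0 ⇒ b_3 = 5 − 4 − 0 = 1. So H_3 ≅ Z.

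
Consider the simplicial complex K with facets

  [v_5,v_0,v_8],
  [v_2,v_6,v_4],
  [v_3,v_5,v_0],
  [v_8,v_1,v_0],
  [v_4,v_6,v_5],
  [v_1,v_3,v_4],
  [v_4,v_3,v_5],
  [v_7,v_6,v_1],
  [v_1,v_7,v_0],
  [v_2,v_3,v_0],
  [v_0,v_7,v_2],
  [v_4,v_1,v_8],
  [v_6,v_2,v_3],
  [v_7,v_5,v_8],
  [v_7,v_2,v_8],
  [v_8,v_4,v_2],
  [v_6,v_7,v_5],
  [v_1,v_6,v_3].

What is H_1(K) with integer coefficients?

K has 9 vertices, 27 edges, 18 triangles.
rank ∂_1 = 8, rank ∂_2 = 18 ⇒ b_1 = 27 − 8 − 18 = 1; ∂_2 has invariant factor(s) [2] giving torsion. So H_1 = Z ⊕ Z/2.

H_1 ≅ Z ⊕ Z/2.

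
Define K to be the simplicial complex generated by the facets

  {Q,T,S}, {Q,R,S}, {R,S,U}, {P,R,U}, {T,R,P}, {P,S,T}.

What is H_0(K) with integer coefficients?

Fix the vertex order P < Q < R < S < T < U and write every simplex with vertices in increasing order. Then dim K = 2 and the simplices of K are:

  0-simplices (6): P, Q, R, S, T, U
  1-simplices (12): PR, PS, PT, PU, QR, QS, QT, RS, RT, RU, ST, SU
  2-simplices (6): PRT, PRU, PST, QRS, QST, RSU

so the chain groups are C_0 ≅ Z^6, C_1 ≅ Z^12, C_2 ≅ Z^6.

∂_1: C_1 → C_0 is given by ∂[p,q] = [q] − [p]. For instance
  ∂PU = U − P.
As a 6×12 matrix over Z this has rank 5, with invariant factors (1,1,1,1,1).

∂_2: C_2 → C_1 maps a triangle to the signed sum of its edges. For instance
  ∂QST = ST − QT + QS,
  ∂PRU = RU − PU + PR.
The 12×6 boundary matrix has rank 6 and Smith normal form diag(1,1,1,1,1,1).

From H_k ≅ ker(∂_k) / im(∂_{k+1}) we obtain:

  H_0: rank C_0 − rank ∂_1 = 6 − 5 = 1, and the invariant factors of ∂_1 are all 1, so H_0 = Z.

H_0 = Z.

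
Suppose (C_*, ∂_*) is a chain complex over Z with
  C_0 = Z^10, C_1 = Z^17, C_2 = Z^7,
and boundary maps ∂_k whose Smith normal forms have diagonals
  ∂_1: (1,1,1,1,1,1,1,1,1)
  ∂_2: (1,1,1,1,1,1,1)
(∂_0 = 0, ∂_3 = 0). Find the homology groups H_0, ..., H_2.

H_0 = Z,  H_1 = Z,  H_2 = 0.

H_0: b_0 = 10 − 0 − 9 = 1; torsion from ∂_1 factors > 1: none. So H_0 = Z.
H_1: b_1 = 17 − 9 − 7 = 1; torsion from ∂_2 factors > 1: none. So H_1 = Z.
H_2: b_2 = 7 − 7 − 0 = 0; torsion from ∂_3 factors > 1: none. So H_2 = 0.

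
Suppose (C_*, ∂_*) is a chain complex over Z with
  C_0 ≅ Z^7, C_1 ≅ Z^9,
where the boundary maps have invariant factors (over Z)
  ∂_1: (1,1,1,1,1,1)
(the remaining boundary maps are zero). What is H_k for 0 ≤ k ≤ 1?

H_0: b_0 = 7 − 0 − 6 = 1; torsion from ∂_1 factors > 1: none. So H_0 ≅ Z.
H_1: b_1 = 9 − 6 − 0 = 3; torsion from ∂_2 factors > 1: none. So H_1 ≅ Z^3.

H_0 ≅ Z,  H_1 ≅ Z^3.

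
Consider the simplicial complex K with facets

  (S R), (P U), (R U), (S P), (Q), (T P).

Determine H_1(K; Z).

H_1 = Z.

Take the total order P < Q < R < S < T < U on the vertex set. Then K (dimension 1) consists of the simplices:

  0-simplices (6): P, Q, R, S, T, U
  1-simplices (5): PS, PT, PU, RS, RU

so the chain groups are C_0 ≅ Z^6, C_1 ≅ Z^5.

Boundary ∂_1: C_1 → C_0 maps an edge to its endpoints' difference, ∂[p,q] = q − p. For instance
  ∂PU = U − P.
As a 6×5 matrix over Z this has rank 4, with invariant factors (1,1,1,1).

Reading off H_k = ker ∂_k / im ∂_{k+1}:

  H_1: rank ker ∂_1 − rank ∂_2 = (5 − 4) − 0 = 1, and there is no ∂_2, so H_1 ≅ Z.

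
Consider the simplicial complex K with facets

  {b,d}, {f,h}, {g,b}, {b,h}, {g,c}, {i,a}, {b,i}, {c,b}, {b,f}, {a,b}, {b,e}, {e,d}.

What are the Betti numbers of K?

We work with the vertex ordering a < b < c < d < e < f < g < h < i. The simplices of K, each written with vertices in increasing order, are:

  0-simplices (9): a, b, c, d, e, f, g, h, i
  1-simplices (12): ab, ai, bc, bd, be, bf, bg, bh, bi, cg, de, fh

giving chain groups C_0 ≅ Z^9, C_1 ≅ Z^12.

∂_1: C_1 → C_0 sends each edge [p,q] (with p < q) to q − p. For instance
  ∂ai = i − a.
The 9×12 boundary matrix has rank 8 and Smith normal form diag(1,1,1,1,1,1,1,1).

Computing H_k = (kernel of ∂_k) / (image of ∂_{k+1}):

  H_0: rank C_0 − rank ∂_1 = 9 − 8 = 1, and the invariant factors of ∂_1 are all 1, so H_0 ≅ Z.
  H_1: rank ker ∂_1 − rank ∂_2 = (12 − 8) − 0 = 4, and there is no ∂_2, so H_1 ≅ Z^4.

Hence the Betti numbers are b_0 = 1, b_1 = 4.

b_0 = 1, b_1 = 4.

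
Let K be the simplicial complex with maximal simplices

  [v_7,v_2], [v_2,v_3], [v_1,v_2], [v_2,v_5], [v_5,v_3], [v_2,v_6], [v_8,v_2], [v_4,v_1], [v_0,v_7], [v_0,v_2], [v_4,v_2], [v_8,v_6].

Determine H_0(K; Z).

H_0 = Z.

Take the total order v_0 < v_1 < v_2 < v_3 < v_4 < v_5 < v_6 < v_7 < v_8 on the vertex set. Then K (dimension 1) consists of the simplices:

  0-simplices (9): [v_0], [v_1], [v_2], [v_3], [v_4], [v_5], [v_6], [v_7], [v_8]
  1-simplices (12): [v_0,v_2], [v_0,v_7], [v_1,v_2], [v_1,v_4], [v_2,v_3], [v_2,v_4], [v_2,v_5], [v_2,v_6], [v_2,v_7], [v_2,v_8], [v_3,v_5], [v_6,v_8]

Hence C_0 ≅ Z^9, C_1 ≅ Z^12.

∂_1: C_1 → C_0 maps an edge to its endpoints' difference, ∂[p,q] = q − p. For instance
  ∂[v_2,v_4] = [v_4] − [v_2].
The 9×12 boundary matrix has rank 8 and Smith normal form diag(1,1,1,1,1,1,1,1).

From H_k ≅ ker(∂_k) / im(∂_{k+1}) we obtain:

  H_0: rank C_0 − rank ∂_1 = 9 − 8 = 1, and the invariant factors of ∂_1 are all 1, so H_0 = Z.

(K is a triangulation of a wedge of 4 circles.)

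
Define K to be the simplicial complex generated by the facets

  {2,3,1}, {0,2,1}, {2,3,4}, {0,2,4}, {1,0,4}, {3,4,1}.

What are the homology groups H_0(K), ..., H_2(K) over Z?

H_0 = Z,  H_1 = 0,  H_2 = Z.

Fix the vertex order 0 < 1 < 2 < 3 < 4 and write every simplex with vertices in increasing order. Then dim K = 2 and the simplices of K are:

  0-simplices (5): [0], [1], [2], [3], [4]
  1-simplices (9): [0,1], [0,2], [0,4], [1,2], [1,3], [1,4], [2,3], [2,4], [3,4]
  2-simplices (6): [0,1,2], [0,1,4], [0,2,4], [1,2,3], [1,3,4], [2,3,4]

Hence C_0 ≅ Z^5, C_1 ≅ Z^9, C_2 ≅ Z^6.

Boundary ∂_1: C_1 → C_0 is given by ∂[p,q] = [q] − [p].
The 5×9 boundary matrix has rank 4 and Smith normal form diag(1,1,1,1).

Boundary ∂_2: C_2 → C_1 maps a triangle to the signed sum of its edges. For instance
  ∂[1,3,4] = [3,4] − [1,4] + [1,3],
  ∂[0,2,4] = [2,4] − [0,4] + [0,2].
The 9×6 boundary matrix has rank 5 and Smith normal form diag(1,1,1,1,1).

Computing H_k = (kernel of ∂_k) / (image of ∂_{k+1}):

  H_0: rank C_0 − rank ∂_1 = 5 − 4 = 1, and the invariant factors of ∂_1 are all 1, so H_0 = Z.
  H_1: rank ker ∂_1 − rank ∂_2 = (9 − 4) − 5 = 0, and the invariant factors of ∂_2 are all 1, so H_1 = 0.
  H_2: rank ker ∂_2 − rank ∂_3 = (6 − 5) − 0 = 1, and there is no ∂_3, so H_2 = Z.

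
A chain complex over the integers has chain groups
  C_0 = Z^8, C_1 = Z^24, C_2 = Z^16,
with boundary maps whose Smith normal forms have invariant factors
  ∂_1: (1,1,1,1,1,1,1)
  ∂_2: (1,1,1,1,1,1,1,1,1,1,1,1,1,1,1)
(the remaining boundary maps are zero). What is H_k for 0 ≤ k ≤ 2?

H_0: b_0 = 8 − 0 − 7 = 1; torsion from ∂_1 factors > 1: none. So H_0 ≅ Z.
H_1: b_1 = 24 − 7 − 15 = 2; torsion from ∂_2 factors > 1: none. So H_1 ≅ Z^2.
H_2: b_2 = 16 − 15 − 0 = 1; torsion from ∂_3 factors > 1: none. So H_2 ≅ Z.

H_0 ≅ Z,  H_1 ≅ Z^2,  H_2 ≅ Z.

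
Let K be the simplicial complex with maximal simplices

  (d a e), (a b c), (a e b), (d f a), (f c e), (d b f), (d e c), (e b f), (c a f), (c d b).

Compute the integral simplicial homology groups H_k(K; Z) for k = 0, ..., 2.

H_0 ≅ Z,  H_1 ≅ Z/2,  H_2 = 0.

We work with the vertex ordering a < b < c < d < e < f. The simplices of K, each written with vertices in increasing order, are:

  0-simplices (6): a, b, c, d, e, f
  1-simplices (15): ab, ac, ad, ae, af, bc, bd, be, bf, cd, ce, cf, de, df, ef
  2-simplices (10): abc, abe, acf, ade, adf, bcd, bdf, bef, cde, cef

Hence C_0 ≅ Z^6, C_1 ≅ Z^15, C_2 ≅ Z^10.

∂_1: C_1 → C_0 maps an edge to its endpoints' difference, ∂[p,q] = q − p.
The resulting 6×15 matrix has rank 5, and its Smith normal form has invariant factors (1,1,1,1,1).

The boundary map ∂_2: C_2 → C_1 maps a triangle to the signed sum of its edges. For instance
  ∂abe = be − ae + ab,
  ∂adf = df − af + ad.
This gives a 15×10 integer matrix of rank 10; reducing to Smith normal form yields diagonal entries (1,1,1,1,1,1,1,1,1,2).

From H_k ≅ ker(∂_k) / im(∂_{k+1}) we obtain:

  H_0: rank C_0 − rank ∂_1 = 6 − 5 = 1, and the invariant factors of ∂_1 are all 1, so H_0 ≅ Z.
  H_1: rank ker ∂_1 − rank ∂_2 = (15 − 5) − 10 = 0, and ∂_2 has invariant factor 2 > 1, so H_1 ≅ Z/2.
  H_2: rank ker ∂_2 − rank ∂_3 = (10 − 10) − 0 = 0, and there is no ∂_3, so H_2 ≅ 0.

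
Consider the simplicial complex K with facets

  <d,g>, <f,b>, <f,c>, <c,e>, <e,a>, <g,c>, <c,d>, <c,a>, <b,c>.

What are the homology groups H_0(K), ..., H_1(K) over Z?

H_0 ≅ Z,  H_1 ≅ Z^3.

Fix the vertex order a < b < c < d < e < f < g and write every simplex with vertices in increasing order. Then dim K = 1 and the simplices of K are:

  0-simplices (7): a, b, c, d, e, f, g
  1-simplices (9): ac, ae, bc, bf, cd, ce, cf, cg, dg

giving chain groups C_0 ≅ Z^7, C_1 ≅ Z^9.

Boundary ∂_1: C_1 → C_0 maps an edge to its endpoints' difference, ∂[p,q] = q − p. For instance
  ∂cd = d − c.
As a 7×9 matrix over Z this has rank 6, with invariant factors (1,1,1,1,1,1).

Reading off H_k = ker ∂_k / im ∂_{k+1}:

  H_0: rank C_0 − rank ∂_1 = 7 − 6 = 1, and the invariant factors of ∂_1 are all 1, so H_0 = Z.
  H_1: rank ker ∂_1 − rank ∂_2 = (9 − 6) − 0 = 3, and there is no ∂_2, so H_1 = Z^3.

As a check, the Euler characteristic is 7 − 9 = -2, which agrees with 1 − 3 = -2.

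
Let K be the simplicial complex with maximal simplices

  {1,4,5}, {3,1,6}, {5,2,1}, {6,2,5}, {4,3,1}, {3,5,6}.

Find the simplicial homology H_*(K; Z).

H_0 = Z,  H_1 = Z,  H_2 = 0.

Order the vertices as 1 < 2 < 3 < 4 < 5 < 6. Listing each simplex with vertices in this order, K has dimension 2 with simplices:

  0-simplices (6): [1], [2], [3], [4], [5], [6]
  1-simplices (12): [1,2], [1,3], [1,4], [1,5], [1,6], [2,5], [2,6], [3,4], [3,5], [3,6], [4,5], [5,6]
  2-simplices (6): [1,2,5], [1,3,4], [1,3,6], [1,4,5], [2,5,6], [3,5,6]

giving chain groups C_0 ≅ Z^6, C_1 ≅ Z^12, C_2 ≅ Z^6.

∂_1: C_1 → C_0 sends each edge [p,q] (with p < q) to q − p. For instance
  ∂[4,5] = [5] − [4].
As a 6×12 matrix over Z this has rank 5, with invariant factors (1,1,1,1,1).

The boundary map ∂_2: C_2 → C_1 maps a triangle to the signed sum of its edges. For instance
  ∂[3,5,6] = [5,6] − [3,6] + [3,5],
  ∂[2,5,6] = [5,6] − [2,6] + [2,5].
This gives a 12×6 integer matrix of rank 6; reducing to Smith normal form yields diagonal entries (1,1,1,1,1,1).

Reading off H_k = ker ∂_k / im ∂_{k+1}:

  H_0: rank C_0 − rank ∂_1 = 6 − 5 = 1, and the invariant factors of ∂_1 are all 1, so H_0 = Z.
  H_1: rank ker ∂_1 − rank ∂_2 = (12 − 5) − 6 = 1, and the invariant factors of ∂_2 are all 1, so H_1 = Z.
  H_2: rank ker ∂_2 − rank ∂_3 = (6 − 6) − 0 = 0, and there is no ∂_3, so H_2 = 0.

(K is a triangulation of the cylinder S^1 x I.)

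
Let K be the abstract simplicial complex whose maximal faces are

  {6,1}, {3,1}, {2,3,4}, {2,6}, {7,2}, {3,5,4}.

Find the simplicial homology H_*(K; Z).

H_0 ≅ Z,  H_1 ≅ Z,  H_2 = 0.

We work with the vertex ordering 1 < 2 < 3 < 4 < 5 < 6 < 7. The simplices of K, each written with vertices in increasing order, are:

  0-simplices (7): [1], [2], [3], [4], [5], [6], [7]
  1-simplices (9): [1,3], [1,6], [2,3], [2,4], [2,6], [2,7], [3,4], [3,5], [4,5]
  2-simplices (2): [2,3,4], [3,4,5]

giving chain groups C_0 ≅ Z^7, C_1 ≅ Z^9, C_2 ≅ Z^2.

∂_1: C_1 → C_0 is given by ∂[p,q] = [q] − [p]. For instance
  ∂[2,6] = [6] − [2].
The 7×9 boundary matrix has rank 6 and Smith normal form diag(1,1,1,1,1,1).

Boundary ∂_2: C_2 → C_1 sends each 2-simplex [p,q,r] to [q,r] − [p,r] + [p,q]. For instance
  ∂[3,4,5] = [4,5] − [3,5] + [3,4],
  ∂[2,3,4] = [3,4] − [2,4] + [2,3].
As a 9×2 matrix over Z this has rank 2, with invariant factors (1,1).

Computing H_k = (kernel of ∂_k) / (image of ∂_{k+1}):

  H_0: rank C_0 − rank ∂_1 = 7 − 6 = 1, and the invariant factors of ∂_1 are all 1, so H_0 = Z.
  H_1: rank ker ∂_1 − rank ∂_2 = (9 − 6) − 2 = 1, and the invariant factors of ∂_2 are all 1, so H_1 = Z.
  H_2: rank ker ∂_2 − rank ∂_3 = (2 − 2) − 0 = 0, and there is no ∂_3, so H_2 = 0.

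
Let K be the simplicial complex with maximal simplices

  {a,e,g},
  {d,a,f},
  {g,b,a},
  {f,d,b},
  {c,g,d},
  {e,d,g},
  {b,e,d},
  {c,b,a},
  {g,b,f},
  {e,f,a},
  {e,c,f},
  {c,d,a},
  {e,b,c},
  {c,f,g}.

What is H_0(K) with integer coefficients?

Fix the vertex order a < b < c < d < e < f < g and write every simplex with vertices in increasing order. Then dim K = 2 and the simplices of K are:

  0-simplices (7): a, b, c, d, e, f, g
  1-simplices (21): ab, ac, ad, ae, af, ag, bc, bd, be, bf, bg, cd, ce, cf, cg, de, df, dg, ef, eg, fg
  2-simplices (14): abc, abg, acd, adf, aef, aeg, bce, bde, bdf, bfg, cdg, cef, cfg, deg

so the chain groups are C_0 ≅ Z^7, C_1 ≅ Z^21, C_2 ≅ Z^14.

The boundary map ∂_1: C_1 → C_0 maps an edge to its endpoints' difference, ∂[p,q] = q − p.
This gives a 7×21 integer matrix of rank 6; reducing to Smith normal form yields diagonal entries (1,1,1,1,1,1).

∂_2: C_2 → C_1 acts by ∂[p,q,r] = [q,r] − [p,r] + [p,q]. For instance
  ∂aeg = eg − ag + ae,
  ∂bfg = fg − bg + bf.
The resulting 21×14 matrix has rank 13, and its Smith normal form has invariant factors (1,1,1,1,1,1,1,1,1,1,1,1,1).

From H_k ≅ ker(∂_k) / im(∂_{k+1}) we obtain:

  H_0: rank C_0 − rank ∂_1 = 7 − 6 = 1, and the invariant factors of ∂_1 are all 1, so H_0 = Z.

H_0 ≅ Z.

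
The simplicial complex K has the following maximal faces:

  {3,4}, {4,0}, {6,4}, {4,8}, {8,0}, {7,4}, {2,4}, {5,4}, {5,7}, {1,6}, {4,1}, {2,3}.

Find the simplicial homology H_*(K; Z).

H_0 = Z,  H_1 = Z^4.

We work with the vertex ordering 0 < 1 < 2 < 3 < 4 < 5 < 6 < 7 < 8. The simplices of K, each written with vertices in increasing order, are:

  0-simplices (9): [0], [1], [2], [3], [4], [5], [6], [7], [8]
  1-simplices (12): [0,4], [0,8], [1,4], [1,6], [2,3], [2,4], [3,4], [4,5], [4,6], [4,7], [4,8], [5,7]

Hence C_0 ≅ Z^9, C_1 ≅ Z^12.

Boundary ∂_1: C_1 → C_0 maps an edge to its endpoints' difference, ∂[p,q] = q − p. For instance
  ∂[1,6] = [6] − [1].
This gives a 9×12 integer matrix of rank 8; reducing to Smith normal form yields diagonal entries (1,1,1,1,1,1,1,1).

Reading off H_k = ker ∂_k / im ∂_{k+1}:

  H_0: rank C_0 − rank ∂_1 = 9 − 8 = 1, and the invariant factors of ∂_1 are all 1, so H_0 = Z.
  H_1: rank ker ∂_1 − rank ∂_2 = (12 − 8) − 0 = 4, and there is no ∂_2, so H_1 = Z^4.

(K is a triangulation of a wedge of 4 circles.)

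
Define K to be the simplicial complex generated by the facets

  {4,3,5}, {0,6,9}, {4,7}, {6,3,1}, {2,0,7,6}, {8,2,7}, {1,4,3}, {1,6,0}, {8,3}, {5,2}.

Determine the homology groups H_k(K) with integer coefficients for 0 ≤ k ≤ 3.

H_0 = Z,  H_1 = Z^3,  H_2 = 0,  H_3 = 0.

Fix the vertex order 0 < 1 < 2 < 3 < 4 < 5 < 6 < 7 < 8 < 9 and write every simplex with vertices in increasing order. Then dim K = 3 and the simplices of K are:

  0-simplices (10): [0], [1], [2], [3], [4], [5], [6], [7], [8], [9]
  1-simplices (21): [0,1], [0,2], [0,6], [0,7], [0,9], [1,3], [1,4], [1,6], [2,5], [2,6], [2,7], [2,8], [3,4], [3,5], [3,6], [3,8], [4,5], [4,7], [6,7], [6,9], [7,8]
  2-simplices (10): [0,1,6], [0,2,6], [0,2,7], [0,6,7], [0,6,9], [1,3,4], [1,3,6], [2,6,7], [2,7,8], [3,4,5]
  3-simplices (1): [0,2,6,7]

giving chain groups C_0 ≅ Z^10, C_1 ≅ Z^21, C_2 ≅ Z^10, C_3 ≅ Z^1.

The boundary map ∂_1: C_1 → C_0 sends each edge [p,q] (with p < q) to q − p. For instance
  ∂[3,8] = [8] − [3].
As a 10×21 matrix over Z this has rank 9, with invariant factors (1,1,1,1,1,1,1,1,1).

Boundary ∂_2: C_2 → C_1 acts by ∂[p,q,r] = [q,r] − [p,r] + [p,q]. For instance
  ∂[3,4,5] = [4,5] − [3,5] + [3,4],
  ∂[0,1,6] = [1,6] − [0,6] + [0,1].
The resulting 21×10 matrix has rank 9, and its Smith normal form has invariant factors (1,1,1,1,1,1,1,1,1).

∂_3: C_3 → C_2 sends each 3-simplex σ to the alternating sum Σ_i (−1)^i (σ with its i-th vertex removed). For instance
  ∂[0,2,6,7] = [2,6,7] − [0,6,7] + [0,2,7] − [0,2,6].
The resulting 10×1 matrix has rank 1, and its Smith normal form has invariant factors (1).

Now H_k = ker ∂_k / im ∂_{k+1}, so:

  H_0: rank C_0 − rank ∂_1 = 10 − 9 = 1, and the invariant factors of ∂_1 are all 1, so H_0 ≅ Z.
  H_1: rank ker ∂_1 − rank ∂_2 = (21 − 9) − 9 = 3, and the invariant factors of ∂_2 are all 1, so H_1 ≅ Z^3.
  H_2: rank ker ∂_2 − rank ∂_3 = (10 − 9) − 1 = 0, and the invariant factors of ∂_3 are all 1, so H_2 ≅ 0.
  H_3: rank ker ∂_3 − rank ∂_4 = (1 − 1) − 0 = 0, and there is no ∂_4, so H_3 ≅ 0.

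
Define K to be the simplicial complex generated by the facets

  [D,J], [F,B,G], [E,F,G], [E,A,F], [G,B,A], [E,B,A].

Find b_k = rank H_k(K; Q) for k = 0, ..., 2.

b_0 = 2, b_1 = 1, b_2 = 0.

K has 7 vertices, 11 edges, 5 triangles.
rank ∂_0 = 0, rank ∂_1 = 5 ⇒ b_0 = 7 − 0 − 5 = 2; all invariant factors of ∂_1 are 1 so no torsion. So H_0 = Z^2.
rank ∂_1 = 5, rank ∂_2 = 5 ⇒ b_1 = 11 − 5 − 5 = 1; all invariant factors of ∂_2 are 1 so no torsion. So H_1 = Z.
rank ∂_2 = 5, rank ∂_3 = 0 ⇒ b_2 = 5 − 5 − 0 = 0. So H_2 = 0.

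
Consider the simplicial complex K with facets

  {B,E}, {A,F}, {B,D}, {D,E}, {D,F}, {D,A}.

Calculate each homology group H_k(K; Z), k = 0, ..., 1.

H_0 ≅ Z,  H_1 ≅ Z^2.

Fix the vertex order A < B < D < E < F and write every simplex with vertices in increasing order. Then dim K = 1 and the simplices of K are:

  0-simplices (5): A, B, D, E, F
  1-simplices (6): AD, AF, BD, BE, DE, DF

so the chain groups are C_0 ≅ Z^5, C_1 ≅ Z^6.

Boundary ∂_1: C_1 → C_0 sends each edge [p,q] (with p < q) to q − p. For instance
  ∂BE = E − B.
The 5×6 boundary matrix has rank 4 and Smith normal form diag(1,1,1,1).

From H_k ≅ ker(∂_k) / im(∂_{k+1}) we obtain:

  H_0: rank C_0 − rank ∂_1 = 5 − 4 = 1, and the invariant factors of ∂_1 are all 1, so H_0 = Z.
  H_1: rank ker ∂_1 − rank ∂_2 = (6 − 4) − 0 = 2, and there is no ∂_2, so H_1 = Z^2.

As a check, the Euler characteristic is 5 − 6 = -1, which agrees with 1 − 2 = -1.
(K is a triangulation of a wedge of 2 circles.)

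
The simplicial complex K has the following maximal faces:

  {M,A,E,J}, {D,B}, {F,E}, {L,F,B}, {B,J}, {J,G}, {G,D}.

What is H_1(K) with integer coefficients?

H_1 ≅ Z^2.

K has 9 vertices, 14 edges, 5 triangles, 1 3-simplex.
rank ∂_1 = 8, rank ∂_2 = 4 ⇒ b_1 = 14 − 8 − 4 = 2; all invariant factors of ∂_2 are 1 so no torsion. So H_1 ≅ Z^2.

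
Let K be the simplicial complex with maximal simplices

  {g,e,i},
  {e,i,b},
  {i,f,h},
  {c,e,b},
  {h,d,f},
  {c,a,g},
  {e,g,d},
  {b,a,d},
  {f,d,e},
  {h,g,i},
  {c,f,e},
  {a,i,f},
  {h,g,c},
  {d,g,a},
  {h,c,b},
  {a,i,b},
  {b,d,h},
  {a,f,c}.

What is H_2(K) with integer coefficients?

H_2 ≅ Z.

Order the vertices as a < b < c < d < e < f < g < h < i. Listing each simplex with vertices in this order, K has dimension 2 with simplices:

  0-simplices (9): a, b, c, d, e, f, g, h, i
  1-simplices (27): ab, ac, ad, af, ag, ai, bc, bd, be, bh, bi, ce, cf, cg, ch, de, df, dg, dh, ef, eg, ei, fh, fi, gh, gi, hi
  2-simplices (18): abd, abi, acf, acg, adg, afi, bce, bch, bdh, bei, cef, cgh, def, deg, dfh, egi, fhi, ghi

Hence C_0 ≅ Z^9, C_1 ≅ Z^27, C_2 ≅ Z^18.

∂_1: C_1 → C_0 is given by ∂[p,q] = [q] − [p]. For instance
  ∂bd = d − b.
The resulting 9×27 matrix has rank 8, and its Smith normal form has invariant factors (1,1,1,1,1,1,1,1).

Boundary ∂_2: C_2 → C_1 maps a triangle to the signed sum of its edges. For instance
  ∂fhi = hi − fi + fh,
  ∂egi = gi − ei + eg.
The 27×18 boundary matrix has rank 17 and Smith normal form diag(1,1,1,1,1,1,1,1,1,1,1,1,1,1,1,1,1).

From H_k ≅ ker(∂_k) / im(∂_{k+1}) we obtain:

  H_2: rank ker ∂_2 − rank ∂_3 = (18 − 17) − 0 = 1, and there is no ∂_3, so H_2 ≅ Z.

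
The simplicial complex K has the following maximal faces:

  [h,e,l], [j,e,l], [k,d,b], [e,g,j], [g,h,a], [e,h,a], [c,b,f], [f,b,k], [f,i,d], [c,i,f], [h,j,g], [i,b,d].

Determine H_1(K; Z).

We work with the vertex ordering a < b < c < d < e < f < g < h < i < j < k < l. The simplices of K, each written with vertices in increasing order, are:

  0-simplices (12): a, b, c, d, e, f, g, h, i, j, k, l
  1-simplices (24): ae, ag, ah, bc, bd, bf, bi, bk, cf, ci, df, di, dk, eg, eh, ej, el, fi, fk, gh, gj, hj, hl, jl
  2-simplices (12): aeh, agh, bcf, bdi, bdk, bfk, cfi, dfi, egj, ehl, ejl, ghj

Hence C_0 ≅ Z^12, C_1 ≅ Z^24, C_2 ≅ Z^12.

The boundary map ∂_1: C_1 → C_0 maps an edge to its endpoints' difference, ∂[p,q] = q − p.
This gives a 12×24 integer matrix of rank 10; reducing to Smith normal form yields diagonal entries (1,1,1,1,1,1,1,1,1,1).

∂_2: C_2 → C_1 sends each 2-simplex [p,q,r] to [q,r] − [p,r] + [p,q]. For instance
  ∂ghj = hj − gj + gh,
  ∂bdk = dk − bk + bd.
The 24×12 boundary matrix has rank 12 and Smith normal form diag(1,1,1,1,1,1,1,1,1,1,1,1).

Reading off H_k = ker ∂_k / im ∂_{k+1}:

  H_1: rank ker ∂_1 − rank ∂_2 = (24 − 10) − 12 = 2, and the invariant factors of ∂_2 are all 1, so H_1 = Z^2.

H_1 ≅ Z^2.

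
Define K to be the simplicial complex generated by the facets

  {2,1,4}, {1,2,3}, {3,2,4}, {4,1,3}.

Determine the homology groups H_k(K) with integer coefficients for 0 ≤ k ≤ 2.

H_0 = Z,  H_1 = 0,  H_2 = Z.

We work with the vertex ordering 1 < 2 < 3 < 4. The simplices of K, each written with vertices in increasing order, are:

  0-simplices (4): [1], [2], [3], [4]
  1-simplices (6): [1,2], [1,3], [1,4], [2,3], [2,4], [3,4]
  2-simplices (4): [1,2,3], [1,2,4], [1,3,4], [2,3,4]

giving chain groups C_0 ≅ Z^4, C_1 ≅ Z^6, C_2 ≅ Z^4.

∂_1: C_1 → C_0 is given by ∂[p,q] = [q] − [p].
As a 4×6 matrix over Z this has rank 3, with invariant factors (1,1,1).

The boundary map ∂_2: C_2 → C_1 maps a triangle to the signed sum of its edges. For instance
  ∂[1,2,3] = [2,3] − [1,3] + [1,2],
  ∂[2,3,4] = [3,4] − [2,4] + [2,3].
This gives a 6×4 integer matrix of rank 3; reducing to Smith normal form yields diagonal entries (1,1,1).

Computing H_k = (kernel of ∂_k) / (image of ∂_{k+1}):

  H_0: rank C_0 − rank ∂_1 = 4 − 3 = 1, and the invariant factors of ∂_1 are all 1, so H_0 ≅ Z.
  H_1: rank ker ∂_1 − rank ∂_2 = (6 − 3) − 3 = 0, and the invariant factors of ∂_2 are all 1, so H_1 ≅ 0.
  H_2: rank ker ∂_2 − rank ∂_3 = (4 − 3) − 0 = 1, and there is no ∂_3, so H_2 ≅ Z.

(K is a triangulation of the 2-sphere S^2.)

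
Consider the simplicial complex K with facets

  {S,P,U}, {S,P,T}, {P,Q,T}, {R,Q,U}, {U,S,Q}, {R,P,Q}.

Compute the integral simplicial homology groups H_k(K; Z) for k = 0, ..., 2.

Take the total order P < Q < R < S < T < U on the vertex set. Then K (dimension 2) consists of the simplices:

  0-simplices (6): P, Q, R, S, T, U
  1-simplices (12): PQ, PR, PS, PT, PU, QR, QS, QT, QU, RU, ST, SU
  2-simplices (6): PQR, PQT, PST, PSU, QRU, QSU

giving chain groups C_0 ≅ Z^6, C_1 ≅ Z^12, C_2 ≅ Z^6.

The boundary map ∂_1: C_1 → C_0 is given by ∂[p,q] = [q] − [p]. For instance
  ∂PT = T − P.
The 6×12 boundary matrix has rank 5 and Smith normal form diag(1,1,1,1,1).

The boundary map ∂_2: C_2 → C_1 acts by ∂[p,q,r] = [q,r] − [p,r] + [p,q]. For instance
  ∂PSU = SU − PU + PS,
  ∂PST = ST − PT + PS.
The resulting 12×6 matrix has rank 6, and its Smith normal form has invariant factors (1,1,1,1,1,1).

Reading off H_k = ker ∂_k / im ∂_{k+1}:

  H_0: rank C_0 − rank ∂_1 = 6 − 5 = 1, and the invariant factors of ∂_1 are all 1, so H_0 = Z.
  H_1: rank ker ∂_1 − rank ∂_2 = (12 − 5) − 6 = 1, and the invariant factors of ∂_2 are all 1, so H_1 = Z.
  H_2: rank ker ∂_2 − rank ∂_3 = (6 − 6) − 0 = 0, and there is no ∂_3, so H_2 = 0.

H_0 = Z,  H_1 = Z,  H_2 = 0.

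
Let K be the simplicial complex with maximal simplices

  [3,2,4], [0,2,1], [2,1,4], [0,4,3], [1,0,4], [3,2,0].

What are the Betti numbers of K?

b_0 = 1, b_1 = 0, b_2 = 1.

Fix the vertex order 0 < 1 < 2 < 3 < 4 and write every simplex with vertices in increasing order. Then dim K = 2 and the simplices of K are:

  0-simplices (5): [0], [1], [2], [3], [4]
  1-simplices (9): [0,1], [0,2], [0,3], [0,4], [1,2], [1,4], [2,3], [2,4], [3,4]
  2-simplices (6): [0,1,2], [0,1,4], [0,2,3], [0,3,4], [1,2,4], [2,3,4]

Hence C_0 ≅ Z^5, C_1 ≅ Z^9, C_2 ≅ Z^6.

The boundary map ∂_1: C_1 → C_0 maps an edge to its endpoints' difference, ∂[p,q] = q − p. For instance
  ∂[0,1] = [1] − [0].
This gives a 5×9 integer matrix of rank 4; reducing to Smith normal form yields diagonal entries (1,1,1,1).

The boundary map ∂_2: C_2 → C_1 acts by ∂[p,q,r] = [q,r] − [p,r] + [p,q]. For instance
  ∂[0,1,4] = [1,4] − [0,4] + [0,1],
  ∂[1,2,4] = [2,4] − [1,4] + [1,2].
The 9×6 boundary matrix has rank 5 and Smith normal form diag(1,1,1,1,1).

Reading off H_k = ker ∂_k / im ∂_{k+1}:

  H_0: rank C_0 − rank ∂_1 = 5 − 4 = 1, and the invariant factors of ∂_1 are all 1, so H_0 = Z.
  H_1: rank ker ∂_1 − rank ∂_2 = (9 − 4) − 5 = 0, and the invariant factors of ∂_2 are all 1, so H_1 = 0.
  H_2: rank ker ∂_2 − rank ∂_3 = (6 − 5) − 0 = 1, and there is no ∂_3, so H_2 = Z.

Hence the Betti numbers are b_0 = 1, b_1 = 0, b_2 = 1.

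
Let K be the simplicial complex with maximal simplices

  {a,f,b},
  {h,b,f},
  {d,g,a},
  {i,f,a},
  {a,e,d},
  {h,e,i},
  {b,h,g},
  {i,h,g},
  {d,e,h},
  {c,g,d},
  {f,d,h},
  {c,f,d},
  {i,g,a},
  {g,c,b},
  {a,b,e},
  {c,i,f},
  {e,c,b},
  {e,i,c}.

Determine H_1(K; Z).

Fix the vertex order a < b < c < d < e < f < g < h < i and write every simplex with vertices in increasing order. Then dim K = 2 and the simplices of K are:

  0-simplices (9): a, b, c, d, e, f, g, h, i
  1-simplices (27): ab, ad, ae, af, ag, ai, bc, be, bf, bg, bh, cd, ce, cf, cg, ci, de, df, dg, dh, eh, ei, fh, fi, gh, gi, hi
  2-simplices (18): abe, abf, ade, adg, afi, agi, bce, bcg, bfh, bgh, cdf, cdg, cei, cfi, deh, dfh, ehi, ghi

so the chain groups are C_0 ≅ Z^9, C_1 ≅ Z^27, C_2 ≅ Z^18.

The boundary map ∂_1: C_1 → C_0 maps an edge to its endpoints' difference, ∂[p,q] = q − p.
The 9×27 boundary matrix has rank 8 and Smith normal form diag(1,1,1,1,1,1,1,1).

The boundary map ∂_2: C_2 → C_1 sends each 2-simplex [p,q,r] to [q,r] − [p,r] + [p,q]. For instance
  ∂bgh = gh − bh + bg,
  ∂abe = be − ae + ab.
The resulting 27×18 matrix has rank 17, and its Smith normal form has invariant factors (1,1,1,1,1,1,1,1,1,1,1,1,1,1,1,1,1).

Computing H_k = (kernel of ∂_k) / (image of ∂_{k+1}):

  H_1: rank ker ∂_1 − rank ∂_2 = (27 − 8) − 17 = 2, and the invariant factors of ∂_2 are all 1, so H_1 = Z^2.

(K is a triangulation of the torus T^2.)

H_1 ≅ Z^2.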